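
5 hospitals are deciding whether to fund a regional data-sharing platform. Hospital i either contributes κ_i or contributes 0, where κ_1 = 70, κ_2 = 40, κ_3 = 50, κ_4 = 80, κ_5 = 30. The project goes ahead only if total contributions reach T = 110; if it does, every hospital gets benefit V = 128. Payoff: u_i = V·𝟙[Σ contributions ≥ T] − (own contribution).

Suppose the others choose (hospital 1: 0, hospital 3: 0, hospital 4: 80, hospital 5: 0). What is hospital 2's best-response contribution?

40

Others' total = 80. Contributing 40 brings total to 120 ≥ 110: gain V − κ_2 = 88.
Best response: 40.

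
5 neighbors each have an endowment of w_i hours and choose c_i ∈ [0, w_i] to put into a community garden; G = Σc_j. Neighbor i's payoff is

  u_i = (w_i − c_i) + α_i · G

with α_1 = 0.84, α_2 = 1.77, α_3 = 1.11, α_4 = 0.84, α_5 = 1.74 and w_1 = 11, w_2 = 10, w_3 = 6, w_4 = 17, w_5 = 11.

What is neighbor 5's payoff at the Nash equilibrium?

46.98

∂u_i/∂c_i = α_i − 1, so neighbor i contributes w_i if α_i > 1, else 0.
α_i > 1 for i ∈ {2, 3, 5}; NE contributions (0, 10, 6, 0, 11), G = 27.
u_5 = (11 − 11) + 1.74·27 = 46.98.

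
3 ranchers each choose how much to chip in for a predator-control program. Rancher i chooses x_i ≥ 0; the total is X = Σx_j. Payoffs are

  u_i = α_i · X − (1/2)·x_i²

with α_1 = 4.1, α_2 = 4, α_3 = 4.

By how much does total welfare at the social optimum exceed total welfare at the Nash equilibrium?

Rancher i's FOC: ∂u_i/∂x_i = α_i − x_i = 0, so x_i* = α_i.
NE contributions = (4.1, 4, 4); X = 12.1.
W^NE = (Σα)·X − ½Σα_i² = 12.1² − ½·48.81 = 122.005.
Planner sets x_i = Σα_j = 12.1 for every i, so X^SO = 3·12.1 = 36.3.
W^SO = (Σα)·X^SO − ½·3·(Σα)² = (3/2)·12.1² = 219.615.
Deadweight loss = W^SO − W^NE = 97.61.

97.61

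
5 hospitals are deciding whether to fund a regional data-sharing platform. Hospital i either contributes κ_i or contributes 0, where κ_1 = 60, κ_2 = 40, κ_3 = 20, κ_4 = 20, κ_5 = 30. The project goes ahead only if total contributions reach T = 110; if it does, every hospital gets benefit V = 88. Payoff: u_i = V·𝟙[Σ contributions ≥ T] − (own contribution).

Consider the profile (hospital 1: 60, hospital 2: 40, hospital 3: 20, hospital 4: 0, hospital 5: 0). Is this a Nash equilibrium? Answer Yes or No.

Total = 120 ≥ 110: provided.
Hospital 1 (pledges 60, payoff 28): dropping to 0 → total 60, payoff 0. No gain.
Hospital 2 (pledges 40, payoff 48): dropping to 0 → total 80, payoff 0. No gain.
Hospital 3 (pledges 20, payoff 68): dropping to 0 → total 100, payoff 0. No gain.
Hospital 4 (pledges 0, payoff 88): pledging 20 → total 140, payoff 68. No gain.
Hospital 5 (pledges 0, payoff 88): pledging 30 → total 150, payoff 58. No gain.

Yes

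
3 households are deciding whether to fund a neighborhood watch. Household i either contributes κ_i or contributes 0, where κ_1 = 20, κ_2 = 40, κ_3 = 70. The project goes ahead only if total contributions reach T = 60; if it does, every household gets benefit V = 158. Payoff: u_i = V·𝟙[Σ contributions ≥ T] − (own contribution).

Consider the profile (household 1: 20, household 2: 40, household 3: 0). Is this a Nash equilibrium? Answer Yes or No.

Yes

Total = 60 ≥ 60: provided.
Household 1 (pledges 20, payoff 138): dropping to 0 → total 40, payoff 0. No gain.
Household 2 (pledges 40, payoff 118): dropping to 0 → total 20, payoff 0. No gain.
Household 3 (pledges 0, payoff 158): pledging 70 → total 130, payoff 88. No gain.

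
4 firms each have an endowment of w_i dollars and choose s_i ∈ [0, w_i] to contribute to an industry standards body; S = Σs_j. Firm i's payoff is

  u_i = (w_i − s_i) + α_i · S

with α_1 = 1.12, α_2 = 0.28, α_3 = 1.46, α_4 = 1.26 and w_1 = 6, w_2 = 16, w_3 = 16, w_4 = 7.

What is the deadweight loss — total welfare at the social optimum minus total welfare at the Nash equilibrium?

49.92

∂u_i/∂s_i = α_i − 1, so firm i contributes w_i if α_i > 1, else 0.
α_i > 1 for i ∈ {1, 3, 4}; NE contributions (6, 0, 16, 7), S = 29.
W^NE = Σw_i − S^NE + (Σα_i)·S^NE = 45 + 3.12·29 = 135.48.
Planner: ∂(Σu_j)/∂s_i = Σα_j − 1 = 3.12 > 0, so everyone contributes w_i; S^SO = 45, W^SO = 45 + 3.12·45 = 185.4.
Deadweight loss = 49.92.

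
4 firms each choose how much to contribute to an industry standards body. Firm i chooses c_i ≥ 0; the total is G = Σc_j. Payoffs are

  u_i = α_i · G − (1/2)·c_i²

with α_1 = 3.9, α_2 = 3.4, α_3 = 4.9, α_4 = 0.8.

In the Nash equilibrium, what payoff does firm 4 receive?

10.08

Firm i's FOC: ∂u_i/∂c_i = α_i − c_i = 0, so c_i* = α_i.
NE contributions = (3.9, 3.4, 4.9, 0.8); G = 13.
u_4 = α_4·G − ½·(c_4)² = 0.8·13 − ½·0.8² = 10.08.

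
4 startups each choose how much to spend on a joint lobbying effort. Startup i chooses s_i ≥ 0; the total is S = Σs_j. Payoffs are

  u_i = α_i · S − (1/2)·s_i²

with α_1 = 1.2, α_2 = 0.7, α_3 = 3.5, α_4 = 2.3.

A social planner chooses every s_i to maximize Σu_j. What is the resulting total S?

30.8

Planner FOC: ∂(Σu_j)/∂s_i = (Σα_j) − s_i = 0, so s_i^SO = Σα_j = 7.7 for every i; S^SO = 30.8.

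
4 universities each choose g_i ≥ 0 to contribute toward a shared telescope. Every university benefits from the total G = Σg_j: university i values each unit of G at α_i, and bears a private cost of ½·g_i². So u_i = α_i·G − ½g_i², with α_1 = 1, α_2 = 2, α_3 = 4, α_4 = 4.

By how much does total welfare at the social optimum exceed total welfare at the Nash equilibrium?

139.5

University i's FOC: ∂u_i/∂g_i = α_i − g_i = 0, so g_i* = α_i.
NE contributions = (1, 2, 4, 4); G = 11.
W^NE = (Σα)·G − ½Σα_i² = 11² − ½·37 = 102.5.
Planner sets g_i = Σα_j = 11 for every i, so G^SO = 4·11 = 44.
W^SO = (Σα)·G^SO − ½·4·(Σα)² = (4/2)·11² = 242.
Deadweight loss = W^SO − W^NE = 139.5.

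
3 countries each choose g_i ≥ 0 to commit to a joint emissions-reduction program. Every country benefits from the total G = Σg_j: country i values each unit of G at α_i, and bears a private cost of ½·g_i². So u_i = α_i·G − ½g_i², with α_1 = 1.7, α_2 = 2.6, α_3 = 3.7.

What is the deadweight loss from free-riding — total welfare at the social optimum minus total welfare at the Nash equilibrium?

Country i's FOC: ∂u_i/∂g_i = α_i − g_i = 0, so g_i* = α_i.
NE contributions = (1.7, 2.6, 3.7); G = 8.
W^NE = (Σα)·G − ½Σα_i² = 8² − ½·23.34 = 52.33.
Planner sets g_i = Σα_j = 8 for every i, so G^SO = 3·8 = 24.
W^SO = (Σα)·G^SO − ½·3·(Σα)² = (3/2)·8² = 96.
Deadweight loss = W^SO − W^NE = 43.67.

43.67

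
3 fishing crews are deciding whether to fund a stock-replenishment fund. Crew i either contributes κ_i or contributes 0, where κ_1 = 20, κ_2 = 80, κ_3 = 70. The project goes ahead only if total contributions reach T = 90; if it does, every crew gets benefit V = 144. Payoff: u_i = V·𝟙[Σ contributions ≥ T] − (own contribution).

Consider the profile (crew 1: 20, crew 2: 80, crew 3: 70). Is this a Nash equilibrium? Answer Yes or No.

No

Total = 170 ≥ 90: provided.
Crew 1 (pledges 20, payoff 124): dropping to 0 → total 150, payoff 144. Profitable deviation.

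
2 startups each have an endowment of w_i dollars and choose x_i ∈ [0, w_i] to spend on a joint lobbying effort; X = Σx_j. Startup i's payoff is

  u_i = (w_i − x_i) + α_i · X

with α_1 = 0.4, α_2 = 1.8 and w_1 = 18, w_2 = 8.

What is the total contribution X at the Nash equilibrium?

∂u_i/∂x_i = α_i − 1, so startup i contributes w_i if α_i > 1, else 0.
α_i > 1 for i ∈ {2}; NE contributions (0, 8), X = 8.

8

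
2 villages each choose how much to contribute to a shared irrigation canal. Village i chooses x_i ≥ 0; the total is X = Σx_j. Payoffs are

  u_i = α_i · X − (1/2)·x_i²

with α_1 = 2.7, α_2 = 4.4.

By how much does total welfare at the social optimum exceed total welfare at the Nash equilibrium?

13.325

Village i's FOC: ∂u_i/∂x_i = α_i − x_i = 0, so x_i* = α_i.
NE contributions = (2.7, 4.4); X = 7.1.
W^NE = (Σα)·X − ½Σα_i² = 7.1² − ½·26.65 = 37.085.
Planner sets x_i = Σα_j = 7.1 for every i, so X^SO = 2·7.1 = 14.2.
W^SO = (Σα)·X^SO − ½·2·(Σα)² = (2/2)·7.1² = 50.41.
Deadweight loss = W^SO − W^NE = 13.325.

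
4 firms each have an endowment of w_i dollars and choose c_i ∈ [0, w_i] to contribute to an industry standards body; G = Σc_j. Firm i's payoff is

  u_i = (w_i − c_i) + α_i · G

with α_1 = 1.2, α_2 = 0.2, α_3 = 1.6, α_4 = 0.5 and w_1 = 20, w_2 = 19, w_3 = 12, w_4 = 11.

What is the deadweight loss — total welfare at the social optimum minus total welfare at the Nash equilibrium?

75

∂u_i/∂c_i = α_i − 1, so firm i contributes w_i if α_i > 1, else 0.
α_i > 1 for i ∈ {1, 3}; NE contributions (20, 0, 12, 0), G = 32.
W^NE = Σw_i − G^NE + (Σα_i)·G^NE = 62 + 2.5·32 = 142.
Planner: ∂(Σu_j)/∂c_i = Σα_j − 1 = 2.5 > 0, so everyone contributes w_i; G^SO = 62, W^SO = 62 + 2.5·62 = 217.
Deadweight loss = 75.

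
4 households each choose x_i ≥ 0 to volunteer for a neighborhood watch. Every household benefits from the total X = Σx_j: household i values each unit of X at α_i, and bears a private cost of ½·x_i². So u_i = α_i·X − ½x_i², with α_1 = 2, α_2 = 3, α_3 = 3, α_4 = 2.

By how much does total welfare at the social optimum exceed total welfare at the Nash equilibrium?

Household i's FOC: ∂u_i/∂x_i = α_i − x_i = 0, so x_i* = α_i.
NE contributions = (2, 3, 3, 2); X = 10.
W^NE = (Σα)·X − ½Σα_i² = 10² − ½·26 = 87.
Planner sets x_i = Σα_j = 10 for every i, so X^SO = 4·10 = 40.
W^SO = (Σα)·X^SO − ½·4·(Σα)² = (4/2)·10² = 200.
Deadweight loss = W^SO − W^NE = 113.

113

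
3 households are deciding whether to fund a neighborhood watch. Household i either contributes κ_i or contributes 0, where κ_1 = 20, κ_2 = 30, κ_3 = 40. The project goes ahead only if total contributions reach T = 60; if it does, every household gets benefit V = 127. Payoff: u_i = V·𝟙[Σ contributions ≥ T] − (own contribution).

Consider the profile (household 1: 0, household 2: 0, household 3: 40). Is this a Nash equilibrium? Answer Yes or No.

Total = 40 < 60: not provided.
Household 1 (pledges 0, payoff 0): pledging 20 → total 60, payoff 107. Profitable deviation.

No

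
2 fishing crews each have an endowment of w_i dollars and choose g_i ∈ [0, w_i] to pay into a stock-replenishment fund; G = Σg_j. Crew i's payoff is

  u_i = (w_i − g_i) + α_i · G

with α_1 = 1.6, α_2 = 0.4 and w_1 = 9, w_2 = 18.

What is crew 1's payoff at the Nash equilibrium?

14.4

∂u_i/∂g_i = α_i − 1, so crew i contributes w_i if α_i > 1, else 0.
α_i > 1 for i ∈ {1}; NE contributions (9, 0), G = 9.
u_1 = (9 − 9) + 1.6·9 = 14.4.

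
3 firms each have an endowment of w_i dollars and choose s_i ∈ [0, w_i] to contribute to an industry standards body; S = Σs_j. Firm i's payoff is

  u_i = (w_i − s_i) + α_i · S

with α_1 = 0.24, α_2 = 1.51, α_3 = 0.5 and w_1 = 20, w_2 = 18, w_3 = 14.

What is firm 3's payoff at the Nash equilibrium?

23

∂u_i/∂s_i = α_i − 1, so firm i contributes w_i if α_i > 1, else 0.
α_i > 1 for i ∈ {2}; NE contributions (0, 18, 0), S = 18.
u_3 = (14 − 0) + 0.5·18 = 23.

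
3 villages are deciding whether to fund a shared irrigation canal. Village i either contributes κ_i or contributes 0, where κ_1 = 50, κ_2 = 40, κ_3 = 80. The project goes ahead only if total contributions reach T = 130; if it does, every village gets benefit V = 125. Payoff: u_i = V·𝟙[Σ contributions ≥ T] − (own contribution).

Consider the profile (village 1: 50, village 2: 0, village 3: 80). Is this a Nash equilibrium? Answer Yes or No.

Total = 130 ≥ 130: provided.
Village 1 (pledges 50, payoff 75): dropping to 0 → total 80, payoff 0. No gain.
Village 2 (pledges 0, payoff 125): pledging 40 → total 170, payoff 85. No gain.
Village 3 (pledges 80, payoff 45): dropping to 0 → total 50, payoff 0. No gain.

Yes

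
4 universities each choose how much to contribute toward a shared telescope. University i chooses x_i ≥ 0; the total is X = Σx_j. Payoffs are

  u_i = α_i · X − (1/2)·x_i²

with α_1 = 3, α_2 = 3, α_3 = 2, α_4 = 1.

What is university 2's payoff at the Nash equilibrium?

University i's FOC: ∂u_i/∂x_i = α_i − x_i = 0, so x_i* = α_i.
NE contributions = (3, 3, 2, 1); X = 9.
u_2 = α_2·X − ½·(x_2)² = 3·9 − ½·3² = 22.5.

22.5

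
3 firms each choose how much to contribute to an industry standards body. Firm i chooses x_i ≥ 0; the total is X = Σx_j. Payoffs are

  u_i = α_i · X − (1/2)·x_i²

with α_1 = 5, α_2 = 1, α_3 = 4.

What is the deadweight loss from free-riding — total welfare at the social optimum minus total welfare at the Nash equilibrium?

71

Firm i's FOC: ∂u_i/∂x_i = α_i − x_i = 0, so x_i* = α_i.
NE contributions = (5, 1, 4); X = 10.
W^NE = (Σα)·X − ½Σα_i² = 10² − ½·42 = 79.
Planner sets x_i = Σα_j = 10 for every i, so X^SO = 3·10 = 30.
W^SO = (Σα)·X^SO − ½·3·(Σα)² = (3/2)·10² = 150.
Deadweight loss = W^SO − W^NE = 71.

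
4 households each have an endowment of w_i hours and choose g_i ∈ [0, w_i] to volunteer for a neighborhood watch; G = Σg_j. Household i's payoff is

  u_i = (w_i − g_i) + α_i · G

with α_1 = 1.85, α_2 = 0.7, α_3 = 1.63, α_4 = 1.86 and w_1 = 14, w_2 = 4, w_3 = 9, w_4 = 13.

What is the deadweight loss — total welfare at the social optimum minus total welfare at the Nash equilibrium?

∂u_i/∂g_i = α_i − 1, so household i contributes w_i if α_i > 1, else 0.
α_i > 1 for i ∈ {1, 3, 4}; NE contributions (14, 0, 9, 13), G = 36.
W^NE = Σw_i − G^NE + (Σα_i)·G^NE = 40 + 5.04·36 = 221.44.
Planner: ∂(Σu_j)/∂g_i = Σα_j − 1 = 5.04 > 0, so everyone contributes w_i; G^SO = 40, W^SO = 40 + 5.04·40 = 241.6.
Deadweight loss = 20.16.

20.16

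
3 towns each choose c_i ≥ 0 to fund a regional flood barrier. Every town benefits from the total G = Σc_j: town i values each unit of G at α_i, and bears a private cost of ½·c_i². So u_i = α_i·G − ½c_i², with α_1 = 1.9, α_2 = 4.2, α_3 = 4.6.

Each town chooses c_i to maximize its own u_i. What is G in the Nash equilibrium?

Town i's FOC: ∂u_i/∂c_i = α_i − c_i = 0, so c_i* = α_i.
NE contributions = (1.9, 4.2, 4.6); G = 10.7.

10.7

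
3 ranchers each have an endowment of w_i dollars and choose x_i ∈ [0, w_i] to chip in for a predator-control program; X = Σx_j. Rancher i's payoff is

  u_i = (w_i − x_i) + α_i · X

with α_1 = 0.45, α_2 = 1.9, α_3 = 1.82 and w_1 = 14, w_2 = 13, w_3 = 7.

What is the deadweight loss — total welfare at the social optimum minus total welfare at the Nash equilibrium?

∂u_i/∂x_i = α_i − 1, so rancher i contributes w_i if α_i > 1, else 0.
α_i > 1 for i ∈ {2, 3}; NE contributions (0, 13, 7), X = 20.
W^NE = Σw_i − X^NE + (Σα_i)·X^NE = 34 + 3.17·20 = 97.4.
Planner: ∂(Σu_j)/∂x_i = Σα_j − 1 = 3.17 > 0, so everyone contributes w_i; X^SO = 34, W^SO = 34 + 3.17·34 = 141.78.
Deadweight loss = 44.38.

44.38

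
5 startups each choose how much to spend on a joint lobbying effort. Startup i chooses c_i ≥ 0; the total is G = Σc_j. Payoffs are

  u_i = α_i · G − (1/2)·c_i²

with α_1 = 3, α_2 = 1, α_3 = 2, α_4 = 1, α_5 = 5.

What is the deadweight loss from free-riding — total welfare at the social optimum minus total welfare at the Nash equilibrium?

Startup i's FOC: ∂u_i/∂c_i = α_i − c_i = 0, so c_i* = α_i.
NE contributions = (3, 1, 2, 1, 5); G = 12.
W^NE = (Σα)·G − ½Σα_i² = 12² − ½·40 = 124.
Planner sets c_i = Σα_j = 12 for every i, so G^SO = 5·12 = 60.
W^SO = (Σα)·G^SO − ½·5·(Σα)² = (5/2)·12² = 360.
Deadweight loss = W^SO − W^NE = 236.

236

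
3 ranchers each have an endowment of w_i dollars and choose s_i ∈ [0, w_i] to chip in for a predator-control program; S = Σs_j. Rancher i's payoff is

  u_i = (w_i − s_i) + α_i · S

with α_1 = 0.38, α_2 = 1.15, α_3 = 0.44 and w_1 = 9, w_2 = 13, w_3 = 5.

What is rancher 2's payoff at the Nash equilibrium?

∂u_i/∂s_i = α_i − 1, so rancher i contributes w_i if α_i > 1, else 0.
α_i > 1 for i ∈ {2}; NE contributions (0, 13, 0), S = 13.
u_2 = (13 − 13) + 1.15·13 = 14.95.

14.95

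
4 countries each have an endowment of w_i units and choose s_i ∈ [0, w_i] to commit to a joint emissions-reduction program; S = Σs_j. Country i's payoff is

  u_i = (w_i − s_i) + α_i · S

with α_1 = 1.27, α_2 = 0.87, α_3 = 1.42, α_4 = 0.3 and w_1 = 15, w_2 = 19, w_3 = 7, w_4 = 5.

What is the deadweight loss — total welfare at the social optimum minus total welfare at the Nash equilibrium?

68.64

∂u_i/∂s_i = α_i − 1, so country i contributes w_i if α_i > 1, else 0.
α_i > 1 for i ∈ {1, 3}; NE contributions (15, 0, 7, 0), S = 22.
W^NE = Σw_i − S^NE + (Σα_i)·S^NE = 46 + 2.86·22 = 108.92.
Planner: ∂(Σu_j)/∂s_i = Σα_j − 1 = 2.86 > 0, so everyone contributes w_i; S^SO = 46, W^SO = 46 + 2.86·46 = 177.56.
Deadweight loss = 68.64.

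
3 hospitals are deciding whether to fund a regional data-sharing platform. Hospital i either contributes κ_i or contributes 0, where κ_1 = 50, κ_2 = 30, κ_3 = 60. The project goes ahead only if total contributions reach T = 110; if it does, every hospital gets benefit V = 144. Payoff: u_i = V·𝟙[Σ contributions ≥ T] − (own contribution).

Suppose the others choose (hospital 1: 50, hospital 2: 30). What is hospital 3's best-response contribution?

60

Others' total = 80. Contributing 60 brings total to 140 ≥ 110: gain V − κ_3 = 84.
Best response: 60.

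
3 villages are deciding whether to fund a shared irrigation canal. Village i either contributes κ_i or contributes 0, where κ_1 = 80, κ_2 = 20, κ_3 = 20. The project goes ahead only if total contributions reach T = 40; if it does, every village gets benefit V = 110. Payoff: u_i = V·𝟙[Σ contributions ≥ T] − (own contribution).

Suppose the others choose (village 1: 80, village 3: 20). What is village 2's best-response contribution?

Others' total = 100 ≥ 40; contributing adds cost 20 for no extra benefit.
Best response: 0.

0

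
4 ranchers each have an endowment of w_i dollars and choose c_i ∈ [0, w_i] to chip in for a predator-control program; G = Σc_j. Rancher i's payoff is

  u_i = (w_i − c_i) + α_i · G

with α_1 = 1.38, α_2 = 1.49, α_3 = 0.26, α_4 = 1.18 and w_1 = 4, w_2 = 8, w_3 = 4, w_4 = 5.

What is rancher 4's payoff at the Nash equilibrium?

∂u_i/∂c_i = α_i − 1, so rancher i contributes w_i if α_i > 1, else 0.
α_i > 1 for i ∈ {1, 2, 4}; NE contributions (4, 8, 0, 5), G = 17.
u_4 = (5 − 5) + 1.18·17 = 20.06.

20.06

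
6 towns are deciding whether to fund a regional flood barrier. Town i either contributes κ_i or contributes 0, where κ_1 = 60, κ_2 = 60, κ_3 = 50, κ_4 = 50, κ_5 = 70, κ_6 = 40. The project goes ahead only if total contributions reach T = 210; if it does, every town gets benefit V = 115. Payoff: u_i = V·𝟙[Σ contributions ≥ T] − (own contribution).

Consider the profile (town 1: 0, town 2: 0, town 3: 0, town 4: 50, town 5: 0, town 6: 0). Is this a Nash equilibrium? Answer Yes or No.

Total = 50 < 210: not provided.
Town 1 (pledges 0, payoff 0): pledging 60 → total 110, payoff -60. No gain.
Town 2 (pledges 0, payoff 0): pledging 60 → total 110, payoff -60. No gain.
Town 3 (pledges 0, payoff 0): pledging 50 → total 100, payoff -50. No gain.
Town 4 (pledges 50, payoff -50): dropping to 0 → total 0, payoff 0. Profitable deviation.

No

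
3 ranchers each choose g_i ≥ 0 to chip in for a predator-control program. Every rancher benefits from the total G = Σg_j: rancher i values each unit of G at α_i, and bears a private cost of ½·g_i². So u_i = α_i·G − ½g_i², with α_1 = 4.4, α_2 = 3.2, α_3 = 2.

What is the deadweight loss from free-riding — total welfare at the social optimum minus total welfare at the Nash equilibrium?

Rancher i's FOC: ∂u_i/∂g_i = α_i − g_i = 0, so g_i* = α_i.
NE contributions = (4.4, 3.2, 2); G = 9.6.
W^NE = (Σα)·G − ½Σα_i² = 9.6² − ½·33.6 = 75.36.
Planner sets g_i = Σα_j = 9.6 for every i, so G^SO = 3·9.6 = 28.8.
W^SO = (Σα)·G^SO − ½·3·(Σα)² = (3/2)·9.6² = 138.24.
Deadweight loss = W^SO − W^NE = 62.88.

62.88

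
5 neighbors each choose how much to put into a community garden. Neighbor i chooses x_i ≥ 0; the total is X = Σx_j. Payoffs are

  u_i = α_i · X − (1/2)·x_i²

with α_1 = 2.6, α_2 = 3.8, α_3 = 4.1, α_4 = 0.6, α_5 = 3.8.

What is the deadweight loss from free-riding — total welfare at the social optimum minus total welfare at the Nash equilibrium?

359.42

Neighbor i's FOC: ∂u_i/∂x_i = α_i − x_i = 0, so x_i* = α_i.
NE contributions = (2.6, 3.8, 4.1, 0.6, 3.8); X = 14.9.
W^NE = (Σα)·X − ½Σα_i² = 14.9² − ½·52.81 = 195.605.
Planner sets x_i = Σα_j = 14.9 for every i, so X^SO = 5·14.9 = 74.5.
W^SO = (Σα)·X^SO − ½·5·(Σα)² = (5/2)·14.9² = 555.025.
Deadweight loss = W^SO − W^NE = 359.42.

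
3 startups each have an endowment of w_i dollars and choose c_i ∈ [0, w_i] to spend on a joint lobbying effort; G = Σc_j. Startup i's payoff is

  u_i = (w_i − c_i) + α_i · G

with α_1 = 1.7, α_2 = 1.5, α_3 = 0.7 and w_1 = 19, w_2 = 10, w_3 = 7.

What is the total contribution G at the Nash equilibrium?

29

∂u_i/∂c_i = α_i − 1, so startup i contributes w_i if α_i > 1, else 0.
α_i > 1 for i ∈ {1, 2}; NE contributions (19, 10, 0), G = 29.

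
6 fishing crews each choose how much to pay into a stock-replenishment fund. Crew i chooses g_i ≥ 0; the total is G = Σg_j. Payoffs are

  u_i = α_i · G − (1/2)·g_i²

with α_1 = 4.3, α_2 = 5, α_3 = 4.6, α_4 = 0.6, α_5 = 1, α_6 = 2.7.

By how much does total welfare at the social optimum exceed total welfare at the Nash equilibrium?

699.13

Crew i's FOC: ∂u_i/∂g_i = α_i − g_i = 0, so g_i* = α_i.
NE contributions = (4.3, 5, 4.6, 0.6, 1, 2.7); G = 18.2.
W^NE = (Σα)·G − ½Σα_i² = 18.2² − ½·73.3 = 294.59.
Planner sets g_i = Σα_j = 18.2 for every i, so G^SO = 6·18.2 = 109.2.
W^SO = (Σα)·G^SO − ½·6·(Σα)² = (6/2)·18.2² = 993.72.
Deadweight loss = W^SO − W^NE = 699.13.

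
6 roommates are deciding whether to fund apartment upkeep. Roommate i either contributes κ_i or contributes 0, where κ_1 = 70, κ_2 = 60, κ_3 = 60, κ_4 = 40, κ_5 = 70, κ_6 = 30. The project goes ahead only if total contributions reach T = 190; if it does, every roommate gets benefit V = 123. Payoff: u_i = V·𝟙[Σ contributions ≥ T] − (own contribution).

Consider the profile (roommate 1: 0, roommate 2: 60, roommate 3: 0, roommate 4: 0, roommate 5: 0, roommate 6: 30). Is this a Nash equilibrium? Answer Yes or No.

Total = 90 < 190: not provided.
Roommate 1 (pledges 0, payoff 0): pledging 70 → total 160, payoff -70. No gain.
Roommate 2 (pledges 60, payoff -60): dropping to 0 → total 30, payoff 0. Profitable deviation.

No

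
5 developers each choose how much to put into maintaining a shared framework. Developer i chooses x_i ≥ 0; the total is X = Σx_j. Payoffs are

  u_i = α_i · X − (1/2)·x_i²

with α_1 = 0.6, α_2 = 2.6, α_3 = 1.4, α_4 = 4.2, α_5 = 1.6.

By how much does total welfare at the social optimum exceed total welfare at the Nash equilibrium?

Developer i's FOC: ∂u_i/∂x_i = α_i − x_i = 0, so x_i* = α_i.
NE contributions = (0.6, 2.6, 1.4, 4.2, 1.6); X = 10.4.
W^NE = (Σα)·X − ½Σα_i² = 10.4² − ½·29.28 = 93.52.
Planner sets x_i = Σα_j = 10.4 for every i, so X^SO = 5·10.4 = 52.
W^SO = (Σα)·X^SO − ½·5·(Σα)² = (5/2)·10.4² = 270.4.
Deadweight loss = W^SO − W^NE = 176.88.

176.88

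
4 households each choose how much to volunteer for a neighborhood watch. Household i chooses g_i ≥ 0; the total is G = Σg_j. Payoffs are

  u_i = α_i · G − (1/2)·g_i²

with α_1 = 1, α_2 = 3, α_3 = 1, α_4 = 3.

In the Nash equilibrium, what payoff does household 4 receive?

19.5

Household i's FOC: ∂u_i/∂g_i = α_i − g_i = 0, so g_i* = α_i.
NE contributions = (1, 3, 1, 3); G = 8.
u_4 = α_4·G − ½·(g_4)² = 3·8 − ½·3² = 19.5.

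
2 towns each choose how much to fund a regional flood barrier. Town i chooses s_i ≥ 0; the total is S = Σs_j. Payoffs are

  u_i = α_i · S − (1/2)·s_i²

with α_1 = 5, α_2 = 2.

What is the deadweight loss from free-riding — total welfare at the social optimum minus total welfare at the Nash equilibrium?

14.5

Town i's FOC: ∂u_i/∂s_i = α_i − s_i = 0, so s_i* = α_i.
NE contributions = (5, 2); S = 7.
W^NE = (Σα)·S − ½Σα_i² = 7² − ½·29 = 34.5.
Planner sets s_i = Σα_j = 7 for every i, so S^SO = 2·7 = 14.
W^SO = (Σα)·S^SO − ½·2·(Σα)² = (2/2)·7² = 49.
Deadweight loss = W^SO − W^NE = 14.5.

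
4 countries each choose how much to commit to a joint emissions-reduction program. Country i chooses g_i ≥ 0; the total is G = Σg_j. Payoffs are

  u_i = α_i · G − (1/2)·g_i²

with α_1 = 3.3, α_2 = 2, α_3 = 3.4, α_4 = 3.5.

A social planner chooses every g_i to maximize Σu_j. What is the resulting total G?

Planner FOC: ∂(Σu_j)/∂g_i = (Σα_j) − g_i = 0, so g_i^SO = Σα_j = 12.2 for every i; G^SO = 48.8.

48.8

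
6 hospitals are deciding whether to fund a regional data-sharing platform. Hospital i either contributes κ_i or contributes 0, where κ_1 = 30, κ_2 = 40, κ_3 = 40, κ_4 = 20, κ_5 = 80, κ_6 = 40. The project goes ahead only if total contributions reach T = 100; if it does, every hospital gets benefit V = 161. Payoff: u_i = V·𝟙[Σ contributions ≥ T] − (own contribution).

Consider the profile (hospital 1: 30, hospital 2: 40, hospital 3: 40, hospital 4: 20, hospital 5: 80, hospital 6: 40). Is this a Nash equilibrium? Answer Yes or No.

No

Total = 250 ≥ 100: provided.
Hospital 1 (pledges 30, payoff 131): dropping to 0 → total 220, payoff 161. Profitable deviation.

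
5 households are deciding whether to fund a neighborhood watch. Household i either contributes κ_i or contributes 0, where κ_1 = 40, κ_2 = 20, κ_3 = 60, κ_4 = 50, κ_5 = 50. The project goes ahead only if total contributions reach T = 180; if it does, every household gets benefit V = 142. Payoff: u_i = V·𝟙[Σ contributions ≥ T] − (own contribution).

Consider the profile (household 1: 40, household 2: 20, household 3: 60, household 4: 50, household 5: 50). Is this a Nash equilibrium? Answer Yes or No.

Total = 220 ≥ 180: provided.
Household 1 (pledges 40, payoff 102): dropping to 0 → total 180, payoff 142. Profitable deviation.

No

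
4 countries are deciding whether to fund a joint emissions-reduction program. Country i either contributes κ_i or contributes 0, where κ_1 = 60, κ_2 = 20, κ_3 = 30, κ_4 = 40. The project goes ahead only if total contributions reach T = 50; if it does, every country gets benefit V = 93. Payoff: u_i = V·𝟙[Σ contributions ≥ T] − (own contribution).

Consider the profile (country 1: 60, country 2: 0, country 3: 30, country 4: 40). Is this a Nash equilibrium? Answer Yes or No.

No

Total = 130 ≥ 50: provided.
Country 1 (pledges 60, payoff 33): dropping to 0 → total 70, payoff 93. Profitable deviation.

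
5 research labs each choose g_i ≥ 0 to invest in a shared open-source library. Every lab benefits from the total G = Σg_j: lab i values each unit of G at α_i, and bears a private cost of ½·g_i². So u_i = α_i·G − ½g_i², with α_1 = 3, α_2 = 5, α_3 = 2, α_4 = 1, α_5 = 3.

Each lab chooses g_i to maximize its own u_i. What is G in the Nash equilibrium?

14

Lab i's FOC: ∂u_i/∂g_i = α_i − g_i = 0, so g_i* = α_i.
NE contributions = (3, 5, 2, 1, 3); G = 14.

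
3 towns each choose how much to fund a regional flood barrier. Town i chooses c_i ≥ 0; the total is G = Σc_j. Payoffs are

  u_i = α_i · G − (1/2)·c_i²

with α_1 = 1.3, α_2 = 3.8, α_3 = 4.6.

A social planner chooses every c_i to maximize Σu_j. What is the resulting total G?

Planner FOC: ∂(Σu_j)/∂c_i = (Σα_j) − c_i = 0, so c_i^SO = Σα_j = 9.7 for every i; G^SO = 29.1.

29.1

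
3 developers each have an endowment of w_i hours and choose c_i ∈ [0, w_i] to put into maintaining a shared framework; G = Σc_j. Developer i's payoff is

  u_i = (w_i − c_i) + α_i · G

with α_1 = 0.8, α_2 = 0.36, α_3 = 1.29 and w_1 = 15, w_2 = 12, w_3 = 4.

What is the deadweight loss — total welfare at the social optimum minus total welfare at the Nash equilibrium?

∂u_i/∂c_i = α_i − 1, so developer i contributes w_i if α_i > 1, else 0.
α_i > 1 for i ∈ {3}; NE contributions (0, 0, 4), G = 4.
W^NE = Σw_i − G^NE + (Σα_i)·G^NE = 31 + 1.45·4 = 36.8.
Planner: ∂(Σu_j)/∂c_i = Σα_j − 1 = 1.45 > 0, so everyone contributes w_i; G^SO = 31, W^SO = 31 + 1.45·31 = 75.95.
Deadweight loss = 39.15.

39.15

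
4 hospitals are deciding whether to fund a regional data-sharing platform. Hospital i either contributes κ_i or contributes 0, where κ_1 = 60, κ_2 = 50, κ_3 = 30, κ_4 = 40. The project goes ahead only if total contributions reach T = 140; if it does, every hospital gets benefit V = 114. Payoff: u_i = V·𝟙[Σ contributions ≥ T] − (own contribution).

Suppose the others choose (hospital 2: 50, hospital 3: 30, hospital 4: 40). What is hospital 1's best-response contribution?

Others' total = 120. Contributing 60 brings total to 180 ≥ 140: gain V − κ_1 = 54.
Best response: 60.

60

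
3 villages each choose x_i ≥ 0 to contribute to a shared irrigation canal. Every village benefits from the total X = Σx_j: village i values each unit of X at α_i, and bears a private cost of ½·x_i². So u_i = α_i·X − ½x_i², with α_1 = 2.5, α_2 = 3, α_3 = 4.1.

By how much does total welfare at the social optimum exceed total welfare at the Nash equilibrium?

Village i's FOC: ∂u_i/∂x_i = α_i − x_i = 0, so x_i* = α_i.
NE contributions = (2.5, 3, 4.1); X = 9.6.
W^NE = (Σα)·X − ½Σα_i² = 9.6² − ½·32.06 = 76.13.
Planner sets x_i = Σα_j = 9.6 for every i, so X^SO = 3·9.6 = 28.8.
W^SO = (Σα)·X^SO − ½·3·(Σα)² = (3/2)·9.6² = 138.24.
Deadweight loss = W^SO − W^NE = 62.11.

62.11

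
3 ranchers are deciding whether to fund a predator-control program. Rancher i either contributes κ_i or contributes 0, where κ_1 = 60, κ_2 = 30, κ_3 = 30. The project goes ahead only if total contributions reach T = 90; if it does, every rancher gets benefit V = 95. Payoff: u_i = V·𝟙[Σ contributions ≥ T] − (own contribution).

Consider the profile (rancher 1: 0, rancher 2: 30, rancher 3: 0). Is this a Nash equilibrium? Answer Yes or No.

No

Total = 30 < 90: not provided.
Rancher 1 (pledges 0, payoff 0): pledging 60 → total 90, payoff 35. Profitable deviation.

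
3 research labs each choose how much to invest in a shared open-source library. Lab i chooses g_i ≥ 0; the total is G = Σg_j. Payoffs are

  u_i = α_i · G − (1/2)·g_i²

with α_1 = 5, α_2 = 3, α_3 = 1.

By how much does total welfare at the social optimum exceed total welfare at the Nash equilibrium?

58

Lab i's FOC: ∂u_i/∂g_i = α_i − g_i = 0, so g_i* = α_i.
NE contributions = (5, 3, 1); G = 9.
W^NE = (Σα)·G − ½Σα_i² = 9² − ½·35 = 63.5.
Planner sets g_i = Σα_j = 9 for every i, so G^SO = 3·9 = 27.
W^SO = (Σα)·G^SO − ½·3·(Σα)² = (3/2)·9² = 121.5.
Deadweight loss = W^SO − W^NE = 58.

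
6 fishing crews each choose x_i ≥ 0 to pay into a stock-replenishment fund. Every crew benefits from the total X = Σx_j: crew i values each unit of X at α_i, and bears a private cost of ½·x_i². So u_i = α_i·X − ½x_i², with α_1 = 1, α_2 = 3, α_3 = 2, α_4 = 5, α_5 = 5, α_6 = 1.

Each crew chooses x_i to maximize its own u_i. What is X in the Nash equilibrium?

Crew i's FOC: ∂u_i/∂x_i = α_i − x_i = 0, so x_i* = α_i.
NE contributions = (1, 3, 2, 5, 5, 1); X = 17.

17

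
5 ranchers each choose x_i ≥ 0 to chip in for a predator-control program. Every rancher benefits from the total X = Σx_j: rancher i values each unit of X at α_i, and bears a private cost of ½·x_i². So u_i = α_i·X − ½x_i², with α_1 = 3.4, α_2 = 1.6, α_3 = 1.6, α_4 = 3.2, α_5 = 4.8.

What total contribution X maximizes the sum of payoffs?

Planner FOC: ∂(Σu_j)/∂x_i = (Σα_j) − x_i = 0, so x_i^SO = Σα_j = 14.6 for every i; X^SO = 73.

73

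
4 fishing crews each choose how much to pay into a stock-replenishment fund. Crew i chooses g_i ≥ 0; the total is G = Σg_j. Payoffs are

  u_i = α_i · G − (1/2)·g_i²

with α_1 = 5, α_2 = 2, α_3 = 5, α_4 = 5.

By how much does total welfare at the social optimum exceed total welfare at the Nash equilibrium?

328.5

Crew i's FOC: ∂u_i/∂g_i = α_i − g_i = 0, so g_i* = α_i.
NE contributions = (5, 2, 5, 5); G = 17.
W^NE = (Σα)·G − ½Σα_i² = 17² − ½·79 = 249.5.
Planner sets g_i = Σα_j = 17 for every i, so G^SO = 4·17 = 68.
W^SO = (Σα)·G^SO − ½·4·(Σα)² = (4/2)·17² = 578.
Deadweight loss = W^SO − W^NE = 328.5.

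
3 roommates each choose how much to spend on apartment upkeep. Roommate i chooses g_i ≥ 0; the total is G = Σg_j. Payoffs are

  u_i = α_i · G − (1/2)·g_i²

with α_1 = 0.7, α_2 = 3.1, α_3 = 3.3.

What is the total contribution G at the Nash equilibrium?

7.1

Roommate i's FOC: ∂u_i/∂g_i = α_i − g_i = 0, so g_i* = α_i.
NE contributions = (0.7, 3.1, 3.3); G = 7.1.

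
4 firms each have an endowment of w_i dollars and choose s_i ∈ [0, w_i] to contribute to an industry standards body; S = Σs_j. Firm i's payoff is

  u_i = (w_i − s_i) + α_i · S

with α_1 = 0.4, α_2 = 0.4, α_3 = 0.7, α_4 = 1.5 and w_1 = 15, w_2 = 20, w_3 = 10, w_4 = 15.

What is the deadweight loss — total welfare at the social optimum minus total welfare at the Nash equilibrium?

∂u_i/∂s_i = α_i − 1, so firm i contributes w_i if α_i > 1, else 0.
α_i > 1 for i ∈ {4}; NE contributions (0, 0, 0, 15), S = 15.
W^NE = Σw_i − S^NE + (Σα_i)·S^NE = 60 + 2·15 = 90.
Planner: ∂(Σu_j)/∂s_i = Σα_j − 1 = 2 > 0, so everyone contributes w_i; S^SO = 60, W^SO = 60 + 2·60 = 180.
Deadweight loss = 90.

90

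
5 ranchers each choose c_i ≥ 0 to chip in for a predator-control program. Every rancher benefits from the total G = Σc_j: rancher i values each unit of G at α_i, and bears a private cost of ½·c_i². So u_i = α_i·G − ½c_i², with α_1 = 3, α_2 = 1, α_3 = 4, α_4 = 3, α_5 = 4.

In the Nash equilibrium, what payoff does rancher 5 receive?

52

Rancher i's FOC: ∂u_i/∂c_i = α_i − c_i = 0, so c_i* = α_i.
NE contributions = (3, 1, 4, 3, 4); G = 15.
u_5 = α_5·G − ½·(c_5)² = 4·15 − ½·4² = 52.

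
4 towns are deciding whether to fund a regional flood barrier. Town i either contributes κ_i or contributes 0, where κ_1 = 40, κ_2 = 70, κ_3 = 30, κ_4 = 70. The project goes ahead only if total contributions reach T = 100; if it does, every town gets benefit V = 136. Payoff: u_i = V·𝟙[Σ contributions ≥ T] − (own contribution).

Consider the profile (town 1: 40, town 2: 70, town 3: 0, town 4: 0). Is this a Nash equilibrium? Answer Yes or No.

Yes

Total = 110 ≥ 100: provided.
Town 1 (pledges 40, payoff 96): dropping to 0 → total 70, payoff 0. No gain.
Town 2 (pledges 70, payoff 66): dropping to 0 → total 40, payoff 0. No gain.
Town 3 (pledges 0, payoff 136): pledging 30 → total 140, payoff 106. No gain.
Town 4 (pledges 0, payoff 136): pledging 70 → total 180, payoff 66. No gain.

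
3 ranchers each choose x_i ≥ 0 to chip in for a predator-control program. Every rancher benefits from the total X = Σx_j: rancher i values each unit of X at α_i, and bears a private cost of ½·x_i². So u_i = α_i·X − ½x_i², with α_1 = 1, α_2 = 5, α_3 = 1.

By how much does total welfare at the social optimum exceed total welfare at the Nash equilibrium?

38

Rancher i's FOC: ∂u_i/∂x_i = α_i − x_i = 0, so x_i* = α_i.
NE contributions = (1, 5, 1); X = 7.
W^NE = (Σα)·X − ½Σα_i² = 7² − ½·27 = 35.5.
Planner sets x_i = Σα_j = 7 for every i, so X^SO = 3·7 = 21.
W^SO = (Σα)·X^SO − ½·3·(Σα)² = (3/2)·7² = 73.5.
Deadweight loss = W^SO − W^NE = 38.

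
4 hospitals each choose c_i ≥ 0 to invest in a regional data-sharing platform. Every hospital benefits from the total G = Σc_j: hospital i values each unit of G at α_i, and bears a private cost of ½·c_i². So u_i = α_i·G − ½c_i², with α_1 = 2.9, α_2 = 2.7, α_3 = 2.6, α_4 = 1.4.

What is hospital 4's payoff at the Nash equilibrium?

Hospital i's FOC: ∂u_i/∂c_i = α_i − c_i = 0, so c_i* = α_i.
NE contributions = (2.9, 2.7, 2.6, 1.4); G = 9.6.
u_4 = α_4·G − ½·(c_4)² = 1.4·9.6 − ½·1.4² = 12.46.

12.46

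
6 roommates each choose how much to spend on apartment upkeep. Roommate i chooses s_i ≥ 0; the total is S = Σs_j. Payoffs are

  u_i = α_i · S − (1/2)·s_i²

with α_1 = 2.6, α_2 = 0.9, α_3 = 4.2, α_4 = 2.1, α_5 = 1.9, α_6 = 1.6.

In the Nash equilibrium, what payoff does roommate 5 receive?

Roommate i's FOC: ∂u_i/∂s_i = α_i − s_i = 0, so s_i* = α_i.
NE contributions = (2.6, 0.9, 4.2, 2.1, 1.9, 1.6); S = 13.3.
u_5 = α_5·S − ½·(s_5)² = 1.9·13.3 − ½·1.9² = 23.465.

23.465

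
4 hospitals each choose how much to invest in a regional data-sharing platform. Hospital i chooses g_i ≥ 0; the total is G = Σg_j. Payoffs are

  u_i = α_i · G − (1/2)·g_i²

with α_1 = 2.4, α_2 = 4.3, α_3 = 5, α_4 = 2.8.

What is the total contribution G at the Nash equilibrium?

Hospital i's FOC: ∂u_i/∂g_i = α_i − g_i = 0, so g_i* = α_i.
NE contributions = (2.4, 4.3, 5, 2.8); G = 14.5.

14.5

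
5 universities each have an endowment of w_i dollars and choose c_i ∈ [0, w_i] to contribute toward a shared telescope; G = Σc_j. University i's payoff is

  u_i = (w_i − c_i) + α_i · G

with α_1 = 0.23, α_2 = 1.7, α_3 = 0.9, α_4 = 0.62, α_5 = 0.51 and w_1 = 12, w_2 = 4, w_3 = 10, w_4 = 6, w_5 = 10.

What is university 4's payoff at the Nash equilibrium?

∂u_i/∂c_i = α_i − 1, so university i contributes w_i if α_i > 1, else 0.
α_i > 1 for i ∈ {2}; NE contributions (0, 4, 0, 0, 0), G = 4.
u_4 = (6 − 0) + 0.62·4 = 8.48.

8.48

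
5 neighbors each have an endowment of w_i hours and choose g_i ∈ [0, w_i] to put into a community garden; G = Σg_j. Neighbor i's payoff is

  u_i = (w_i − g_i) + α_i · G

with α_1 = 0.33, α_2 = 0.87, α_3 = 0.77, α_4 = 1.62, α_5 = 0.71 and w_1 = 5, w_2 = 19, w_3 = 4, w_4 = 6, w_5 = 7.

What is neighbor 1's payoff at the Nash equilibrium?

6.98

∂u_i/∂g_i = α_i − 1, so neighbor i contributes w_i if α_i > 1, else 0.
α_i > 1 for i ∈ {4}; NE contributions (0, 0, 0, 6, 0), G = 6.
u_1 = (5 − 0) + 0.33·6 = 6.98.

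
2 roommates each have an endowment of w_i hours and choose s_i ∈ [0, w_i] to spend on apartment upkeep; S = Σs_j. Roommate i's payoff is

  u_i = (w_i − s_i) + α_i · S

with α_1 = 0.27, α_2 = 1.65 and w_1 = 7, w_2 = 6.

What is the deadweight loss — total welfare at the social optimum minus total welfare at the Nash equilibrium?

6.44

∂u_i/∂s_i = α_i − 1, so roommate i contributes w_i if α_i > 1, else 0.
α_i > 1 for i ∈ {2}; NE contributions (0, 6), S = 6.
W^NE = Σw_i − S^NE + (Σα_i)·S^NE = 13 + 0.92·6 = 18.52.
Planner: ∂(Σu_j)/∂s_i = Σα_j − 1 = 0.92 > 0, so everyone contributes w_i; S^SO = 13, W^SO = 13 + 0.92·13 = 24.96.
Deadweight loss = 6.44.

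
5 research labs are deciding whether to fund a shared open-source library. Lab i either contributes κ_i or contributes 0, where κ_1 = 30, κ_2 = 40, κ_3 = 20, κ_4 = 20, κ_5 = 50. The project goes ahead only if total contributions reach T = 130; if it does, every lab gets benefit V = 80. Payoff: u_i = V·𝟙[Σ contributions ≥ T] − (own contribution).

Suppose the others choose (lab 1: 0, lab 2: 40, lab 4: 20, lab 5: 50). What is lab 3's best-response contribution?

20

Others' total = 110. Contributing 20 brings total to 130 ≥ 130: gain V − κ_3 = 60.
Best response: 20.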